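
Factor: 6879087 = 3^5*28309^1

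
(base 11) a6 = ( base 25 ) 4g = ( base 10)116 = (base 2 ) 1110100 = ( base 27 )48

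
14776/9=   14776/9=1641.78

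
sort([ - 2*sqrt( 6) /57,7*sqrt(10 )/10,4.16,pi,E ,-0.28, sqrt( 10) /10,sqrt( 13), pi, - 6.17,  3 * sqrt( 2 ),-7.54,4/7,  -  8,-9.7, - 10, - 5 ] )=[-10, - 9.7, - 8, - 7.54,-6.17,-5, - 0.28, - 2 * sqrt( 6 )/57, sqrt(  10)/10 , 4/7, 7 * sqrt ( 10) /10,E, pi , pi,sqrt(13),4.16,3 * sqrt( 2 )]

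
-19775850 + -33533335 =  - 53309185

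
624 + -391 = 233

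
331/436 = 331/436 = 0.76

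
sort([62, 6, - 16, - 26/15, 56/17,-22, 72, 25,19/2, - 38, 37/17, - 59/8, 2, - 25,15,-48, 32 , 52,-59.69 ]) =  [ - 59.69, - 48, - 38, - 25, - 22, -16,-59/8, - 26/15,2, 37/17,56/17,6, 19/2,15,25, 32,52, 62,72]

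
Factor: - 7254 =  - 2^1*3^2 * 13^1*31^1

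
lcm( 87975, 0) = 0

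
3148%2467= 681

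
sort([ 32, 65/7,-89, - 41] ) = [ - 89, - 41 , 65/7, 32]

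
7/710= 7/710 =0.01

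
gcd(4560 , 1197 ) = 57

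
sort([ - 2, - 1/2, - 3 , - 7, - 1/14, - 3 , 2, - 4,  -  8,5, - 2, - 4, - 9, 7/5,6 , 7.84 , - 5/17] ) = [ -9, - 8 , - 7,- 4, - 4, - 3 , - 3,-2,-2, - 1/2,-5/17,- 1/14, 7/5, 2, 5, 6 , 7.84 ] 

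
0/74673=0= 0.00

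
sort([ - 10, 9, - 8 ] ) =[ -10, - 8,9] 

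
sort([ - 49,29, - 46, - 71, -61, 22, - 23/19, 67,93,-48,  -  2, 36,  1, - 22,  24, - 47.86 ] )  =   [-71, - 61, - 49, - 48, - 47.86, - 46, - 22, - 2, - 23/19, 1,22, 24, 29, 36,67, 93] 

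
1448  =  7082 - 5634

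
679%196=91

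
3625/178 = 3625/178  =  20.37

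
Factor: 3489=3^1*1163^1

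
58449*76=4442124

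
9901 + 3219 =13120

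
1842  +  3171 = 5013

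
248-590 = - 342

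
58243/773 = 75 + 268/773= 75.35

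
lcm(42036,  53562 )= 3320844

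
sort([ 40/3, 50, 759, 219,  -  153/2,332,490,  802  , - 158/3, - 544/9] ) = [ - 153/2, - 544/9, - 158/3, 40/3, 50, 219, 332, 490, 759, 802]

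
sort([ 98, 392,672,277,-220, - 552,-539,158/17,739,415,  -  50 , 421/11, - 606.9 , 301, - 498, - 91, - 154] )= [-606.9,  -  552, - 539, - 498, - 220,- 154, - 91,-50,158/17,421/11 , 98,277 , 301,392,415,672,739]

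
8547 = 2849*3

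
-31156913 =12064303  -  43221216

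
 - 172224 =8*( - 21528 )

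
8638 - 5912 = 2726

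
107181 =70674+36507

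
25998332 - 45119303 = -19120971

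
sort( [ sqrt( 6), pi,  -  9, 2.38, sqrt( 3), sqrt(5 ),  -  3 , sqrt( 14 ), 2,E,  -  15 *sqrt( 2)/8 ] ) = [ - 9,  -  3, - 15 * sqrt(  2 )/8,sqrt (3 ), 2, sqrt(5 ),2.38, sqrt( 6) , E, pi, sqrt( 14 )]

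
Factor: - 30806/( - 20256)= 73/48 =2^ (  -  4 ) * 3^( - 1)*73^1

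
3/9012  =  1/3004 = 0.00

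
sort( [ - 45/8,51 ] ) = [ - 45/8, 51]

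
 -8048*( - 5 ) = 40240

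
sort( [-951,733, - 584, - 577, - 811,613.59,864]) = [ - 951, - 811, - 584, -577,  613.59,733,864]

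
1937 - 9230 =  - 7293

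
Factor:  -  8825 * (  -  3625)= 31990625 = 5^5 * 29^1 * 353^1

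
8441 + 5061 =13502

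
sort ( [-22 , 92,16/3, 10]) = [ - 22, 16/3 , 10,92]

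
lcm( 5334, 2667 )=5334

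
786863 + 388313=1175176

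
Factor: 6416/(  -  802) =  - 2^3  =  - 8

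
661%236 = 189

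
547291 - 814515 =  - 267224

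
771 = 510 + 261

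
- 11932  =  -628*19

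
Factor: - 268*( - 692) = 2^4*67^1*173^1 = 185456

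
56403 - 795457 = -739054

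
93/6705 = 31/2235 = 0.01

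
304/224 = 19/14 = 1.36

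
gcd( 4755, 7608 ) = 951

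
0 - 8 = - 8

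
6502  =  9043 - 2541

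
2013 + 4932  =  6945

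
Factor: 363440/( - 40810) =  - 472/53 = -2^3 *53^( - 1)*59^1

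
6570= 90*73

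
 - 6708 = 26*(-258)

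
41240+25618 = 66858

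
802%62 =58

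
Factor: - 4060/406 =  - 2^1*5^1 =-  10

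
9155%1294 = 97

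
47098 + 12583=59681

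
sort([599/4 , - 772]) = [-772, 599/4 ]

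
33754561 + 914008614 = 947763175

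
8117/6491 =8117/6491 = 1.25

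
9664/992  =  9 + 23/31=9.74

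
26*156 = 4056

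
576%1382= 576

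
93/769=93/769 = 0.12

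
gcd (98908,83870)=2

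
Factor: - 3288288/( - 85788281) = 2^5 *3^1*34253^1*85788281^( - 1 ) 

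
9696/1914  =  1616/319  =  5.07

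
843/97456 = 843/97456=0.01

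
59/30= 59/30 = 1.97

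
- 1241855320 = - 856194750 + - 385660570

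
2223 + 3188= 5411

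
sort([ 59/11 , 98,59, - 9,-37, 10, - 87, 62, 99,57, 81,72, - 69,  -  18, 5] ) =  [  -  87, - 69,  -  37, - 18, - 9, 5, 59/11,10, 57,59,62,72, 81, 98,99] 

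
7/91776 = 7/91776 = 0.00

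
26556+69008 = 95564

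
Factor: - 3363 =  - 3^1*19^1* 59^1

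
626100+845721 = 1471821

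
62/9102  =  31/4551  =  0.01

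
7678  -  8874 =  - 1196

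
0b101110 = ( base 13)37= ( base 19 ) 28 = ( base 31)1f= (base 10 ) 46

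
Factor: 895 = 5^1*179^1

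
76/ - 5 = -16  +  4/5=- 15.20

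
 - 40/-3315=8/663= 0.01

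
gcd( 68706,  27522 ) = 198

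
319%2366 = 319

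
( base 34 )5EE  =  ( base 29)7D6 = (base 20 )fda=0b1100001111110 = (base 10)6270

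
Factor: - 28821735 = - 3^2 * 5^1*640483^1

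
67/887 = 67/887=0.08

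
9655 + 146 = 9801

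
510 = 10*51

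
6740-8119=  - 1379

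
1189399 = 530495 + 658904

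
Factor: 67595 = 5^1*  11^1*1229^1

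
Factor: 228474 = 2^1*3^3*4231^1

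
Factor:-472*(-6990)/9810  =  2^3*3^(-1)*59^1*109^( - 1 )*233^1 = 109976/327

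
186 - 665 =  - 479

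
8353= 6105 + 2248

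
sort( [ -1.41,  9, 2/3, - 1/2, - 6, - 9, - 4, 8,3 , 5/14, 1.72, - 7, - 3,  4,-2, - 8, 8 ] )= [ - 9, - 8,-7, - 6, - 4,-3 , - 2, - 1.41, - 1/2, 5/14,2/3,1.72,3,  4, 8,8,  9] 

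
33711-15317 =18394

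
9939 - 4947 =4992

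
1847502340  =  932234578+915267762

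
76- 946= - 870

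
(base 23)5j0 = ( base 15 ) da7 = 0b110000001010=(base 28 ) 3Q2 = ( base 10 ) 3082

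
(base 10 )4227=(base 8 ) 10203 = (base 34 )3MB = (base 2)1000010000011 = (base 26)66F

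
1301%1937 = 1301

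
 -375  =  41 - 416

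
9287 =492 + 8795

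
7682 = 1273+6409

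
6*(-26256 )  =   - 157536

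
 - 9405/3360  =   - 627/224=-2.80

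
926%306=8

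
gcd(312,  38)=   2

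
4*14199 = 56796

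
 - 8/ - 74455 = 8/74455 = 0.00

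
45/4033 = 45/4033 = 0.01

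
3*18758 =56274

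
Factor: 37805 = 5^1*7561^1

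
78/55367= 6/4259=0.00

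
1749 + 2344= 4093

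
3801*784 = 2979984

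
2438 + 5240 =7678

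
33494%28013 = 5481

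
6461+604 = 7065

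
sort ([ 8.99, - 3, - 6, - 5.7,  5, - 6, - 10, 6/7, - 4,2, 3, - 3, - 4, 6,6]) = [- 10, - 6,-6, - 5.7, - 4, - 4,  -  3,  -  3,6/7,2,3,5, 6,6,8.99 ]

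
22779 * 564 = 12847356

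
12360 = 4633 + 7727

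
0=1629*0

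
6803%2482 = 1839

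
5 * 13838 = 69190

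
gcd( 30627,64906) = 83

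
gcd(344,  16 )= 8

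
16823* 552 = 9286296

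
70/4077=70/4077 = 0.02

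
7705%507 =100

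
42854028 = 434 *98742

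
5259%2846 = 2413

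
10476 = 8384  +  2092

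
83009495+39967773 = 122977268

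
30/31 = 30/31 = 0.97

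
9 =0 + 9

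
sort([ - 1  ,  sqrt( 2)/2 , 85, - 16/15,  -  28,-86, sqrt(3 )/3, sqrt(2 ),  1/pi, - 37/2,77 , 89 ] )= [ - 86, - 28, - 37/2, - 16/15 , - 1, 1/pi,sqrt( 3)/3, sqrt( 2 ) /2, sqrt( 2),77,85,89]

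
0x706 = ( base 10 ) 1798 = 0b11100000110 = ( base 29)240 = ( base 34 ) 1iu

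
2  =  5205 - 5203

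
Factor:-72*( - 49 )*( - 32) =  - 112896= - 2^8*3^2 *7^2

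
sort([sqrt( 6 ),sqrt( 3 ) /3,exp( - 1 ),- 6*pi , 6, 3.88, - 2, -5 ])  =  [ - 6*pi, - 5, - 2,exp( - 1 ),sqrt(3)/3,sqrt ( 6), 3.88, 6] 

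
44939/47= 956 + 7/47  =  956.15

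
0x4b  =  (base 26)2N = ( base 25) 30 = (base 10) 75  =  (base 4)1023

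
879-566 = 313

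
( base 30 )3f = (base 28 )3l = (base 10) 105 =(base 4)1221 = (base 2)1101001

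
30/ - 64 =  - 15/32 = - 0.47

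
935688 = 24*38987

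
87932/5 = 87932/5 = 17586.40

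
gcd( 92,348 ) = 4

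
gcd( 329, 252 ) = 7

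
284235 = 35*8121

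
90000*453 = 40770000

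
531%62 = 35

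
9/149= 9/149 = 0.06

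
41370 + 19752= 61122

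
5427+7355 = 12782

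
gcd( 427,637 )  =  7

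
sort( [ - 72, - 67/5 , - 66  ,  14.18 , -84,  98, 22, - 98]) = [ - 98, - 84, - 72, - 66, - 67/5,14.18,22,98]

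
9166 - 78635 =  - 69469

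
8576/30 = 285 + 13/15= 285.87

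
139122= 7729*18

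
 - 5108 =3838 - 8946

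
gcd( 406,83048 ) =14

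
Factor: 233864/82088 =23^1*41^1*331^(-1 ) = 943/331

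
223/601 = 223/601 = 0.37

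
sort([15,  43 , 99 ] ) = [ 15 , 43, 99 ] 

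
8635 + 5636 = 14271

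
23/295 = 23/295 =0.08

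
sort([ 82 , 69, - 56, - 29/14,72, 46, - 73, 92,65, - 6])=[ - 73, - 56, - 6, - 29/14, 46, 65,  69, 72,82,92 ]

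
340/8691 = 340/8691=0.04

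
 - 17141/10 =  -17141/10= - 1714.10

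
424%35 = 4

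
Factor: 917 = 7^1 * 131^1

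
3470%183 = 176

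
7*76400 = 534800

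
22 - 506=-484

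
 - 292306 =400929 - 693235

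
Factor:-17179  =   - 41^1*419^1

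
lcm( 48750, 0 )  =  0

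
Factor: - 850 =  - 2^1 *5^2*17^1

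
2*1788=3576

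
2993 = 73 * 41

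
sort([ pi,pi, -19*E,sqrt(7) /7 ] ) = [ - 19*E, sqrt(7) /7, pi,pi ] 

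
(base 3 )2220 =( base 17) 4a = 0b1001110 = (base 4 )1032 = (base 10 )78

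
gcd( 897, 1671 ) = 3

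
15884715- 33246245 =  -  17361530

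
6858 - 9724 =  - 2866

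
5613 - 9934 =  - 4321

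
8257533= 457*18069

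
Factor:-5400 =  -  2^3*3^3*5^2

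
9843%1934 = 173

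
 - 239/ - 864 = 239/864 = 0.28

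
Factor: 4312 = 2^3*7^2 * 11^1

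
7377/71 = 7377/71 = 103.90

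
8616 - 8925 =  - 309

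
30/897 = 10/299 = 0.03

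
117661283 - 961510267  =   -843848984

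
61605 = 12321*5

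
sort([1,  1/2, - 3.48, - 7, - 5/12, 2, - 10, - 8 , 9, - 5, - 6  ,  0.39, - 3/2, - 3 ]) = [ - 10, - 8, - 7,-6  ,  -  5, - 3.48, - 3, - 3/2, - 5/12, 0.39, 1/2,1, 2,9] 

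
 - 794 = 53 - 847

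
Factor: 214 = 2^1 * 107^1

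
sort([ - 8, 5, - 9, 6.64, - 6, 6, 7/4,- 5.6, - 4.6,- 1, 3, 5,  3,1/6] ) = [ - 9, - 8, - 6 , - 5.6,-4.6,-1, 1/6, 7/4, 3, 3  ,  5, 5, 6, 6.64]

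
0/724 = 0 = 0.00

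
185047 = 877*211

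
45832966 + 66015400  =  111848366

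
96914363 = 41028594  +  55885769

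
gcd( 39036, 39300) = 12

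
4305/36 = 119 + 7/12 = 119.58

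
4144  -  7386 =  - 3242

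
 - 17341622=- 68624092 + 51282470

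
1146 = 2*573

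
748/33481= 748/33481=0.02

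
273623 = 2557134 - 2283511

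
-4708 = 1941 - 6649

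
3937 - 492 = 3445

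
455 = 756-301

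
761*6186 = 4707546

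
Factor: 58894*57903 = 2^1 * 3^1*11^1*2677^1*19301^1= 3410139282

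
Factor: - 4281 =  - 3^1*1427^1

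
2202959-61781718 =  - 59578759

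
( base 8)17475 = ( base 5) 223442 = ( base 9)11865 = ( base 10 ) 7997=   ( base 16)1f3d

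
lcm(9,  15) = 45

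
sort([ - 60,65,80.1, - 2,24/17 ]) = [ - 60, - 2, 24/17 , 65,80.1 ]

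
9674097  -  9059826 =614271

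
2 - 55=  - 53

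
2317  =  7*331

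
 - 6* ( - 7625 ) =45750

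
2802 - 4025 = - 1223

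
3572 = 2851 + 721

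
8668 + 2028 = 10696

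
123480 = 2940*42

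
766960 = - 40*( - 19174) 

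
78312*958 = 75022896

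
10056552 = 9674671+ 381881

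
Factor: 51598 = 2^1*25799^1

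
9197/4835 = 9197/4835 = 1.90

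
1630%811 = 8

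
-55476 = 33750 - 89226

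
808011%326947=154117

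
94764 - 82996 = 11768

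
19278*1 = 19278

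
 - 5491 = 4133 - 9624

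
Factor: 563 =563^1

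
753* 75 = 56475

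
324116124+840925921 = 1165042045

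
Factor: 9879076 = 2^2*127^1* 19447^1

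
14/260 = 7/130 = 0.05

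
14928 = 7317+7611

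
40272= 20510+19762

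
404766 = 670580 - 265814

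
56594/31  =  56594/31 = 1825.61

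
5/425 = 1/85 = 0.01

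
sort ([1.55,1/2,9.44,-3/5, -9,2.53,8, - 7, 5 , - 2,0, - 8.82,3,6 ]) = [  -  9, - 8.82,  -  7, - 2, - 3/5 , 0,1/2,1.55,2.53,3,5 , 6,8, 9.44 ]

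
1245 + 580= 1825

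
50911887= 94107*541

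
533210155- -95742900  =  628953055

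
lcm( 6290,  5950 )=220150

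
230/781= 230/781 = 0.29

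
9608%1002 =590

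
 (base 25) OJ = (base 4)21223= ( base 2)1001101011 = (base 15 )2b4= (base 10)619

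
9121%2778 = 787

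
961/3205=961/3205 = 0.30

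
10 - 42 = - 32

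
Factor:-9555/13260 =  - 2^( - 2 )*7^2*17^(  -  1 ) = -49/68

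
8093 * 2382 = 19277526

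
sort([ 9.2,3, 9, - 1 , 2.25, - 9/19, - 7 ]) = [-7 ,-1,  -  9/19, 2.25, 3,9 , 9.2 ] 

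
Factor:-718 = -2^1 * 359^1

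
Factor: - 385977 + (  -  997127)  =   - 2^6*21611^1 = -1383104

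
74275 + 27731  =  102006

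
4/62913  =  4/62913=0.00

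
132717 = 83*1599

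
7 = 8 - 1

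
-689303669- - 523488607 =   -  165815062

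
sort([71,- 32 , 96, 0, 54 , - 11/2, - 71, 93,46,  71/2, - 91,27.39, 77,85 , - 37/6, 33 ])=[ - 91, - 71,  -  32,-37/6,- 11/2, 0, 27.39, 33, 71/2,46  ,  54,71, 77 , 85,93,96 ]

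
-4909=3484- 8393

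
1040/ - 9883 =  - 1 + 8843/9883 = - 0.11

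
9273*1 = 9273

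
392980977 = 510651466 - 117670489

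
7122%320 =82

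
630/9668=315/4834  =  0.07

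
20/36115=4/7223= 0.00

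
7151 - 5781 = 1370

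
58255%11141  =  2550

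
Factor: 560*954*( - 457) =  - 244147680 = -2^5 * 3^2  *  5^1*7^1 * 53^1*457^1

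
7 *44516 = 311612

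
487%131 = 94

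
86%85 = 1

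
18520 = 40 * 463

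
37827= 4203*9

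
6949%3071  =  807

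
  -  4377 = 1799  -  6176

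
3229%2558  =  671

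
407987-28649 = 379338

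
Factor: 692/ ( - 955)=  - 2^2*5^( - 1) * 173^1*191^( - 1)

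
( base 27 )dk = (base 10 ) 371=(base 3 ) 111202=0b101110011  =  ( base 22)gj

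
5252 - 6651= - 1399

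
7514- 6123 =1391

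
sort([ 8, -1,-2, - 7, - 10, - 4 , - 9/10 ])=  [ - 10, - 7, - 4, - 2, - 1, - 9/10,8]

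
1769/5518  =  1769/5518 =0.32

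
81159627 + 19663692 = 100823319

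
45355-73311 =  - 27956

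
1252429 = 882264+370165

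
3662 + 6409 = 10071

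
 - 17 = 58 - 75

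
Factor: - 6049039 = - 569^1 * 10631^1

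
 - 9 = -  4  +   - 5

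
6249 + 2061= 8310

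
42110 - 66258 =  - 24148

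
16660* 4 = 66640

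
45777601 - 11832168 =33945433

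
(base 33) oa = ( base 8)1442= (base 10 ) 802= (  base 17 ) 2D3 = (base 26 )14m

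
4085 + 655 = 4740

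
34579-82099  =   - 47520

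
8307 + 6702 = 15009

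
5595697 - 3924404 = 1671293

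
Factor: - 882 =- 2^1*3^2*7^2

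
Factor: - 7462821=-3^1*1237^1*2011^1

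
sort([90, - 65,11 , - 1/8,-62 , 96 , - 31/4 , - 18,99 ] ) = [-65, - 62, -18, - 31/4, - 1/8, 11,  90,96, 99]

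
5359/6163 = 5359/6163  =  0.87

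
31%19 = 12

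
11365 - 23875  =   - 12510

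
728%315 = 98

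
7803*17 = 132651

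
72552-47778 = 24774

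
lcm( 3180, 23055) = 92220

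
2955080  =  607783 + 2347297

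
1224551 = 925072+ 299479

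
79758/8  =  39879/4 = 9969.75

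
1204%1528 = 1204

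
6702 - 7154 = - 452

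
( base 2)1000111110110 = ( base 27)688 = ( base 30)538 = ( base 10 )4598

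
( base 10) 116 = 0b1110100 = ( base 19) 62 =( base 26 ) 4c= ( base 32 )3K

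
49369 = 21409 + 27960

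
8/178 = 4/89 =0.04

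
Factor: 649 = 11^1*59^1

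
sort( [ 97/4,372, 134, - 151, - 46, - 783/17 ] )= [ - 151, - 783/17, -46 , 97/4,  134,372 ] 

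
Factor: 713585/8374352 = 2^ ( - 4 )*5^1*7^(  -  1)*43^1*3319^1*74771^(-1)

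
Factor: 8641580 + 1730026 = 2^1*3^1*7^1*19^1* 41^1*317^1 = 10371606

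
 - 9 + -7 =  - 16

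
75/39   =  25/13= 1.92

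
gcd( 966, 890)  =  2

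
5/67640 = 1/13528=0.00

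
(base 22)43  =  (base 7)160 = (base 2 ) 1011011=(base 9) 111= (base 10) 91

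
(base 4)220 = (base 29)1B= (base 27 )1D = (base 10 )40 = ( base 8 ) 50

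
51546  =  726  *71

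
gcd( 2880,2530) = 10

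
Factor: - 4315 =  - 5^1*863^1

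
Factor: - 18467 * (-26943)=3^1*7^1 * 59^1 * 313^1*1283^1 = 497556381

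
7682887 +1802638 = 9485525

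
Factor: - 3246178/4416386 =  - 124853/169861 = - 59^( - 1 )*2879^ ( - 1 )*124853^1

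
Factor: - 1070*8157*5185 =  - 2^1*3^1*5^2*17^1*61^1  *  107^1*2719^1=- 45254628150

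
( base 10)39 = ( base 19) 21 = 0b100111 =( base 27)1c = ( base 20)1J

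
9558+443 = 10001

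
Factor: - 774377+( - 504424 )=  - 3^3 * 47363^1 = - 1278801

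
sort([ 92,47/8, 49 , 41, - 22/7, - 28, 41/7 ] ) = [ - 28, - 22/7, 41/7, 47/8, 41, 49,92]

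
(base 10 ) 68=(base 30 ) 28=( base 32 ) 24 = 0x44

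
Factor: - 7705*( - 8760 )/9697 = 2^3*3^1 * 5^2*23^1*67^1 * 73^1*9697^(-1 ) = 67495800/9697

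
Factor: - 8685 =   -  3^2*5^1*193^1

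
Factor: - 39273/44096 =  - 57/64 = - 2^( - 6)*3^1*19^1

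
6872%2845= 1182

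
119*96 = 11424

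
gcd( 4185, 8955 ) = 45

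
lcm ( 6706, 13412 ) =13412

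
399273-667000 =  - 267727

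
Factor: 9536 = 2^6*149^1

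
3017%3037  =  3017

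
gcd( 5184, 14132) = 4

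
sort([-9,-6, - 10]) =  [-10, - 9, - 6]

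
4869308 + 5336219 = 10205527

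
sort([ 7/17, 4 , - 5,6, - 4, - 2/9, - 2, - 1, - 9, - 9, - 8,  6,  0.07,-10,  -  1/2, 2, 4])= [-10, - 9, - 9, - 8, - 5, - 4,-2, - 1, - 1/2, - 2/9,  0.07,7/17, 2,4,4,6,6]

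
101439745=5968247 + 95471498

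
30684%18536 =12148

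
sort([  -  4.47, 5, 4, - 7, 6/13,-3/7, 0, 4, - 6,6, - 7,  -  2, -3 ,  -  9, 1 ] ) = [-9, - 7,  -  7,-6,-4.47, - 3,  -  2, - 3/7, 0,  6/13, 1, 4, 4 , 5,6]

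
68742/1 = 68742 =68742.00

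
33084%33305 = 33084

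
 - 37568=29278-66846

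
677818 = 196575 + 481243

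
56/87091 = 56/87091=0.00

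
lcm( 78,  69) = 1794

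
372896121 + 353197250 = 726093371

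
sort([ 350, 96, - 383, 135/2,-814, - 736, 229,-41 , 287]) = [-814, - 736,  -  383,  -  41,135/2, 96, 229,  287,350 ] 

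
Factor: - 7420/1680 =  - 53/12 = - 2^( - 2 )*3^( -1)*53^1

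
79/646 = 79/646 =0.12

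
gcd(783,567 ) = 27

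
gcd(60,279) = 3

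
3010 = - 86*( - 35) 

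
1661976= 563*2952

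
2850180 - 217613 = 2632567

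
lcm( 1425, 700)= 39900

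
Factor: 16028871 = 3^1 * 5342957^1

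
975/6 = 325/2 = 162.50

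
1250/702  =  1 + 274/351  =  1.78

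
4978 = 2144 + 2834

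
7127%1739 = 171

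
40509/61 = 40509/61 = 664.08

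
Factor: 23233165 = 5^1 * 4646633^1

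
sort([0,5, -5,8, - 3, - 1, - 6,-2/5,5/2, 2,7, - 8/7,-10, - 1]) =[- 10,-6,-5,-3, - 8/7, - 1, - 1, - 2/5,0,  2, 5/2,5,7,8 ] 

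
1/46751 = 1/46751 = 0.00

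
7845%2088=1581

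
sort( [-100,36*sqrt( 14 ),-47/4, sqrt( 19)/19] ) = [ - 100, - 47/4 , sqrt ( 19)/19,36*sqrt ( 14 )] 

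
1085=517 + 568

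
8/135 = 8/135 = 0.06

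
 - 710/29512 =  - 1+14401/14756 =-  0.02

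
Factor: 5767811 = 7^1*17^1*19^1*2551^1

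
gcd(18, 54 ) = 18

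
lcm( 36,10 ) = 180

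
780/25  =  156/5 = 31.20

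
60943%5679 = 4153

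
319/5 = 319/5 = 63.80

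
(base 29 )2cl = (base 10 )2051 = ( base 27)2lq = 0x803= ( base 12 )122b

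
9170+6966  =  16136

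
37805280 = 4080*9266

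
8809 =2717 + 6092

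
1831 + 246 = 2077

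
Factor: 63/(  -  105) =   -  3^1*5^( - 1 )=-3/5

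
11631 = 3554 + 8077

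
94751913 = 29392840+65359073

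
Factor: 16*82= 2^5*41^1=1312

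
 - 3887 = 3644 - 7531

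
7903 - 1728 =6175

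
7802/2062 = 3 + 808/1031 = 3.78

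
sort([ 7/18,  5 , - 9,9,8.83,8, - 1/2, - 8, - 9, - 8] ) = [-9, - 9,-8, - 8,-1/2,7/18,5,8, 8.83,  9]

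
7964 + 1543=9507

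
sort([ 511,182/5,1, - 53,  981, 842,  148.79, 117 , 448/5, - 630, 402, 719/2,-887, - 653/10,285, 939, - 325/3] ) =[ - 887, - 630, - 325/3, - 653/10 , - 53, 1, 182/5, 448/5 , 117, 148.79, 285, 719/2, 402, 511, 842,939, 981]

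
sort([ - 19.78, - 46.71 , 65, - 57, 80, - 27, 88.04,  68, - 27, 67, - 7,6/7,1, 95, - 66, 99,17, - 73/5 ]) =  [ - 66,  -  57, - 46.71, - 27, - 27, - 19.78, - 73/5, - 7, 6/7,1  ,  17,65, 67,  68, 80,88.04 , 95, 99] 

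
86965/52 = 86965/52 = 1672.40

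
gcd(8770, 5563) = 1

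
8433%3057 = 2319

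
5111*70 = 357770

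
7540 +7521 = 15061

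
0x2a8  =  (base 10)680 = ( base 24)148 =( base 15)305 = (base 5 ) 10210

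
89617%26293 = 10738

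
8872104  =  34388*258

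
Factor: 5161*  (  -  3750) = -19353750 = -2^1*3^1*5^4*13^1*397^1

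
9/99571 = 9/99571=0.00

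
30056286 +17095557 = 47151843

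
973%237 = 25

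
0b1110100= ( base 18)68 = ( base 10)116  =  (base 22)56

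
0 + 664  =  664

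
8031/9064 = 8031/9064 = 0.89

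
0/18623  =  0 = 0.00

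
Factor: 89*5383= 7^1*89^1*769^1 = 479087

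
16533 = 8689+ 7844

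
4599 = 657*7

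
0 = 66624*0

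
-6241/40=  - 6241/40 = - 156.03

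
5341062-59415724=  - 54074662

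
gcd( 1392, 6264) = 696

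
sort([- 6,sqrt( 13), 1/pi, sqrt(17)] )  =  [ - 6,1/pi,sqrt(13 ), sqrt ( 17 )]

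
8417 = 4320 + 4097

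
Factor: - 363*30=  -  2^1*3^2*5^1*11^2=-  10890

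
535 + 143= 678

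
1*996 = 996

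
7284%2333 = 285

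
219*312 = 68328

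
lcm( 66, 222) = 2442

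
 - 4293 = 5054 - 9347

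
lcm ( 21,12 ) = 84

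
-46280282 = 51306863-97587145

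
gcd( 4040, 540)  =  20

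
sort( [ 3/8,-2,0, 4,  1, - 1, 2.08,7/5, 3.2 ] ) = [ - 2, -1,0, 3/8, 1,7/5, 2.08, 3.2, 4 ] 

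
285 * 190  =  54150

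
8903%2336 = 1895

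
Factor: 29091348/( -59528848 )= -2^ ( - 2) * 3^2*11^1*13^1*5651^1  *  3720553^( - 1) = - 7272837/14882212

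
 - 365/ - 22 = 365/22 =16.59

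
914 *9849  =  9001986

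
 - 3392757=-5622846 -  - 2230089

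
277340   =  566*490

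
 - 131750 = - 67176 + -64574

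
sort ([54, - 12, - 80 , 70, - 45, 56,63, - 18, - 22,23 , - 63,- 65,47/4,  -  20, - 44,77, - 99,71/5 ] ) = [ - 99, - 80, - 65,-63, - 45,-44,  -  22, - 20,-18 , - 12, 47/4, 71/5,  23,54, 56,63,70, 77 ]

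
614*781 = 479534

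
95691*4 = 382764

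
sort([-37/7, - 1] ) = [ - 37/7, - 1]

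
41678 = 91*458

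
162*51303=8311086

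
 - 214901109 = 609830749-824731858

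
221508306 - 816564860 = -595056554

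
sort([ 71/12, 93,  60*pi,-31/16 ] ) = [-31/16, 71/12, 93,60*pi]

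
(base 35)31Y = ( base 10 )3744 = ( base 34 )384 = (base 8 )7240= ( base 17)CG4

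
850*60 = 51000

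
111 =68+43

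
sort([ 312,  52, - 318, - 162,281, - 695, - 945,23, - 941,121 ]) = [ - 945 , - 941, - 695, - 318,-162,23, 52,  121, 281,312]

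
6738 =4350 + 2388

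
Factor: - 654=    - 2^1*3^1*109^1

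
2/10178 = 1/5089= 0.00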